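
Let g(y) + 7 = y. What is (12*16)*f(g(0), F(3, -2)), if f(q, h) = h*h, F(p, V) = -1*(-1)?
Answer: 192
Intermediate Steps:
F(p, V) = 1
g(y) = -7 + y
f(q, h) = h²
(12*16)*f(g(0), F(3, -2)) = (12*16)*1² = 192*1 = 192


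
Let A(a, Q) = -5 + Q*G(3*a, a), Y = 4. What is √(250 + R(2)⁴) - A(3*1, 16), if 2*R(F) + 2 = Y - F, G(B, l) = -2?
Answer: 37 + 5*√10 ≈ 52.811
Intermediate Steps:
A(a, Q) = -5 - 2*Q (A(a, Q) = -5 + Q*(-2) = -5 - 2*Q)
R(F) = 1 - F/2 (R(F) = -1 + (4 - F)/2 = -1 + (2 - F/2) = 1 - F/2)
√(250 + R(2)⁴) - A(3*1, 16) = √(250 + (1 - ½*2)⁴) - (-5 - 2*16) = √(250 + (1 - 1)⁴) - (-5 - 32) = √(250 + 0⁴) - 1*(-37) = √(250 + 0) + 37 = √250 + 37 = 5*√10 + 37 = 37 + 5*√10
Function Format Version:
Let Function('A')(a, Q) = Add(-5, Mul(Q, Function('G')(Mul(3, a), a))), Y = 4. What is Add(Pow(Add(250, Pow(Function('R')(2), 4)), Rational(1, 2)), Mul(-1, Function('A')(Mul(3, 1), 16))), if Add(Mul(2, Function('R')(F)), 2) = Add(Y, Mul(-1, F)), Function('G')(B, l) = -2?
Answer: Add(37, Mul(5, Pow(10, Rational(1, 2)))) ≈ 52.811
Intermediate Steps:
Function('A')(a, Q) = Add(-5, Mul(-2, Q)) (Function('A')(a, Q) = Add(-5, Mul(Q, -2)) = Add(-5, Mul(-2, Q)))
Function('R')(F) = Add(1, Mul(Rational(-1, 2), F)) (Function('R')(F) = Add(-1, Mul(Rational(1, 2), Add(4, Mul(-1, F)))) = Add(-1, Add(2, Mul(Rational(-1, 2), F))) = Add(1, Mul(Rational(-1, 2), F)))
Add(Pow(Add(250, Pow(Function('R')(2), 4)), Rational(1, 2)), Mul(-1, Function('A')(Mul(3, 1), 16))) = Add(Pow(Add(250, Pow(Add(1, Mul(Rational(-1, 2), 2)), 4)), Rational(1, 2)), Mul(-1, Add(-5, Mul(-2, 16)))) = Add(Pow(Add(250, Pow(Add(1, -1), 4)), Rational(1, 2)), Mul(-1, Add(-5, -32))) = Add(Pow(Add(250, Pow(0, 4)), Rational(1, 2)), Mul(-1, -37)) = Add(Pow(Add(250, 0), Rational(1, 2)), 37) = Add(Pow(250, Rational(1, 2)), 37) = Add(Mul(5, Pow(10, Rational(1, 2))), 37) = Add(37, Mul(5, Pow(10, Rational(1, 2))))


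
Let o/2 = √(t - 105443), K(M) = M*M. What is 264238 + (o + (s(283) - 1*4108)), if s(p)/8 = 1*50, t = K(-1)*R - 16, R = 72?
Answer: 260530 + 2*I*√105387 ≈ 2.6053e+5 + 649.27*I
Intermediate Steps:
K(M) = M²
t = 56 (t = (-1)²*72 - 16 = 1*72 - 16 = 72 - 16 = 56)
o = 2*I*√105387 (o = 2*√(56 - 105443) = 2*√(-105387) = 2*(I*√105387) = 2*I*√105387 ≈ 649.27*I)
s(p) = 400 (s(p) = 8*(1*50) = 8*50 = 400)
264238 + (o + (s(283) - 1*4108)) = 264238 + (2*I*√105387 + (400 - 1*4108)) = 264238 + (2*I*√105387 + (400 - 4108)) = 264238 + (2*I*√105387 - 3708) = 264238 + (-3708 + 2*I*√105387) = 260530 + 2*I*√105387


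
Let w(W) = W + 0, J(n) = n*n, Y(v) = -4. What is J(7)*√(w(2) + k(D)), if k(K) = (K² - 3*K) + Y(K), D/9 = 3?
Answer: 49*√646 ≈ 1245.4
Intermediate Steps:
D = 27 (D = 9*3 = 27)
J(n) = n²
k(K) = -4 + K² - 3*K (k(K) = (K² - 3*K) - 4 = -4 + K² - 3*K)
w(W) = W
J(7)*√(w(2) + k(D)) = 7²*√(2 + (-4 + 27² - 3*27)) = 49*√(2 + (-4 + 729 - 81)) = 49*√(2 + 644) = 49*√646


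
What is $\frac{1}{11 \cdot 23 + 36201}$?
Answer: $\frac{1}{36454} \approx 2.7432 \cdot 10^{-5}$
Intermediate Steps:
$\frac{1}{11 \cdot 23 + 36201} = \frac{1}{253 + 36201} = \frac{1}{36454}$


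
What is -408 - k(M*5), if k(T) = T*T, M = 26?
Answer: -17308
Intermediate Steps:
k(T) = T²
-408 - k(M*5) = -408 - (26*5)² = -408 - 1*130² = -408 - 1*16900 = -408 - 16900 = -17308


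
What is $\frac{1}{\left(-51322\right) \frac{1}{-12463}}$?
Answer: $\frac{12463}{51322} \approx 0.24284$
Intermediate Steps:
$\frac{1}{\left(-51322\right) \frac{1}{-12463}} = \frac{1}{\left(-51322\right) \left(- \frac{1}{12463}\right)} = \frac{1}{\frac{51322}{12463}} = \frac{12463}{51322}$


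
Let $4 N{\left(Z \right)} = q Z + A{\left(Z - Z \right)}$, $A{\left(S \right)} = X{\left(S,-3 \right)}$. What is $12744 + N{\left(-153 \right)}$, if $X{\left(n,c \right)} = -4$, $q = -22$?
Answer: $\frac{27169}{2} \approx 13585.0$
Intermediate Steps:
$A{\left(S \right)} = -4$
$N{\left(Z \right)} = -1 - \frac{11 Z}{2}$ ($N{\left(Z \right)} = \frac{- 22 Z - 4}{4} = \frac{-4 - 22 Z}{4} = -1 - \frac{11 Z}{2}$)
$12744 + N{\left(-153 \right)} = 12744 - - \frac{1681}{2} = 12744 + \left(-1 + \frac{1683}{2}\right) = 12744 + \frac{1681}{2} = \frac{27169}{2}$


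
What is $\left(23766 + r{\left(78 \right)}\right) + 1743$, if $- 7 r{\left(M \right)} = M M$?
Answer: $\frac{172479}{7} \approx 24640.0$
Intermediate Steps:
$r{\left(M \right)} = - \frac{M^{2}}{7}$ ($r{\left(M \right)} = - \frac{M M}{7} = - \frac{M^{2}}{7}$)
$\left(23766 + r{\left(78 \right)}\right) + 1743 = \left(23766 - \frac{78^{2}}{7}\right) + 1743 = \left(23766 - \frac{6084}{7}\right) + 1743 = \frac{160278}{7} + 1743 = \frac{172479}{7}$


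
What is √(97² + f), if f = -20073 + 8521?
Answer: I*√2143 ≈ 46.293*I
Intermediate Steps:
f = -11552
√(97² + f) = √(97² - 11552) = √(9409 - 11552) = √(-2143) = I*√2143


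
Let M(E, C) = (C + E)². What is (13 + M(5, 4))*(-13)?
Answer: -1222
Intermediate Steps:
(13 + M(5, 4))*(-13) = (13 + (4 + 5)²)*(-13) = (13 + 9²)*(-13) = (13 + 81)*(-13) = 94*(-13) = -1222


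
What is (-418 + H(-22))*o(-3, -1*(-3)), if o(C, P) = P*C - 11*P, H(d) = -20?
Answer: 18396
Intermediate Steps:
o(C, P) = -11*P + C*P (o(C, P) = C*P - 11*P = -11*P + C*P)
(-418 + H(-22))*o(-3, -1*(-3)) = (-418 - 20)*((-1*(-3))*(-11 - 3)) = -1314*(-14) = -438*(-42) = 18396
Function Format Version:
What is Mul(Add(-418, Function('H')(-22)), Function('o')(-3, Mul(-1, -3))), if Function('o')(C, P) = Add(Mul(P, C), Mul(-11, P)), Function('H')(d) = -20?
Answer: 18396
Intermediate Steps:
Function('o')(C, P) = Add(Mul(-11, P), Mul(C, P)) (Function('o')(C, P) = Add(Mul(C, P), Mul(-11, P)) = Add(Mul(-11, P), Mul(C, P)))
Mul(Add(-418, Function('H')(-22)), Function('o')(-3, Mul(-1, -3))) = Mul(Add(-418, -20), Mul(Mul(-1, -3), Add(-11, -3))) = Mul(-438, Mul(3, -14)) = Mul(-438, -42) = 18396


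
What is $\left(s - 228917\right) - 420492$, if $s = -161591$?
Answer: $-811000$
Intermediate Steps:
$\left(s - 228917\right) - 420492 = \left(-161591 - 228917\right) - 420492 = -390508 - 420492 = -811000$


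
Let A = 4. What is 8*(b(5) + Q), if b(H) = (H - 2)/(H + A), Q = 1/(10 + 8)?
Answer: 28/9 ≈ 3.1111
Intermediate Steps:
Q = 1/18 ≈ 0.055556
b(H) = (-2 + H)/(4 + H) (b(H) = (H - 2)/(H + 4) = (-2 + H)/(4 + H))
8*(b(5) + Q) = 8*((-2 + 5)/(4 + 5) + 1/18) = 8*(3/9 + 1/18) = 8*((1/9)*3 + 1/18) = 8*(1/3 + 1/18) = 8*(7/18) = 28/9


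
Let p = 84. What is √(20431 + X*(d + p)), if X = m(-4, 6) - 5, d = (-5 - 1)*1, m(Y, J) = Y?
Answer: √19729 ≈ 140.46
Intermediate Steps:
d = -6 (d = -6*1 = -6)
X = -9 (X = -4 - 5 = -9)
√(20431 + X*(d + p)) = √(20431 - 9*(-6 + 84)) = √(20431 - 9*78) = √(20431 - 702) = √19729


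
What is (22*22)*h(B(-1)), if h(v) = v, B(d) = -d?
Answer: 484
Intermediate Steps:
(22*22)*h(B(-1)) = (22*22)*(-1*(-1)) = 484*1 = 484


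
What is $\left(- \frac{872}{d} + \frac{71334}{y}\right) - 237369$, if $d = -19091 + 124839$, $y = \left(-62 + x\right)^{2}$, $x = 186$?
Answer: $- \frac{48243751604569}{203247656} \approx -2.3736 \cdot 10^{5}$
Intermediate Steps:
$y = 15376$ ($y = \left(-62 + 186\right)^{2} = 124^{2} = 15376$)
$d = 105748$
$\left(- \frac{872}{d} + \frac{71334}{y}\right) - 237369 = \left(- \frac{872}{105748} + \frac{71334}{15376}\right) - 237369 = \left(\left(-872\right) \frac{1}{105748} + 71334 \cdot \frac{1}{15376}\right) - 237369 = \left(- \frac{218}{26437} + \frac{35667}{7688}\right) - 237369 = \frac{941252495}{203247656} - 237369 = - \frac{48243751604569}{203247656}$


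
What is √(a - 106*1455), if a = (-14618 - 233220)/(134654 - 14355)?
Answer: 4*I*√139501446736237/120299 ≈ 392.72*I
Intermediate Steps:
a = -247838/120299 ≈ -2.0602
√(a - 106*1455) = √(-247838/120299 - 106*1455) = √(-247838/120299 - 154230) = √(-18553962608/120299) = 4*I*√139501446736237/120299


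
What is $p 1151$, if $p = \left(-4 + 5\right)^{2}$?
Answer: $1151$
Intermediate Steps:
$p = 1$ ($p = 1^{2} = 1$)
$p 1151 = 1 \cdot 1151 = 1151$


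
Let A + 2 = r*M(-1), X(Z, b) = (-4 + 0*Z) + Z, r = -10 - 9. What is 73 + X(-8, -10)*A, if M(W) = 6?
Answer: 1465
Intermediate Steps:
r = -19
X(Z, b) = -4 + Z (X(Z, b) = (-4 + 0) + Z = -4 + Z)
A = -116 (A = -2 - 19*6 = -2 - 114 = -116)
73 + X(-8, -10)*A = 73 + (-4 - 8)*(-116) = 73 - 12*(-116) = 73 + 1392 = 1465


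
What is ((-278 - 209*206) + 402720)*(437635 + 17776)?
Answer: 163669248468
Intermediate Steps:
((-278 - 209*206) + 402720)*(437635 + 17776) = ((-278 - 43054) + 402720)*455411 = (-43332 + 402720)*455411 = 359388*455411 = 163669248468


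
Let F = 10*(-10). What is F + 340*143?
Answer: 48520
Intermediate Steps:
F = -100
F + 340*143 = -100 + 340*143 = -100 + 48620 = 48520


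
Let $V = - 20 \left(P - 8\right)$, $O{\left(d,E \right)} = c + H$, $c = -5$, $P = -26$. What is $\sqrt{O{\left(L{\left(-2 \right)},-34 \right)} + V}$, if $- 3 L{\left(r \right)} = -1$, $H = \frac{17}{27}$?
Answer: $\frac{\sqrt{54726}}{9} \approx 25.993$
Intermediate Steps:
$H = \frac{17}{27}$ ($H = 17 \cdot \frac{1}{27} = \frac{17}{27} \approx 0.62963$)
$L{\left(r \right)} = \frac{1}{3}$ ($L{\left(r \right)} = \left(- \frac{1}{3}\right) \left(-1\right) = \frac{1}{3}$)
$O{\left(d,E \right)} = - \frac{118}{27}$ ($O{\left(d,E \right)} = -5 + \frac{17}{27} = - \frac{118}{27}$)
$V = 680$ ($V = - 20 \left(-26 - 8\right) = \left(-20\right) \left(-34\right) = 680$)
$\sqrt{O{\left(L{\left(-2 \right)},-34 \right)} + V} = \sqrt{- \frac{118}{27} + 680} = \sqrt{\frac{18242}{27}} = \frac{\sqrt{54726}}{9}$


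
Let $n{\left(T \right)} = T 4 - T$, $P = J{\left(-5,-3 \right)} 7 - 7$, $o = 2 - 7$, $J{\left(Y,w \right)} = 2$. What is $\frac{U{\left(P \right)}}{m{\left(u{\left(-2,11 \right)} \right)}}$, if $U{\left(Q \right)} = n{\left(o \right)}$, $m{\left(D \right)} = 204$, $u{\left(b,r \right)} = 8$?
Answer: $- \frac{5}{68} \approx -0.073529$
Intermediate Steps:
$o = -5$
$P = 7$ ($P = 2 \cdot 7 - 7 = 14 - 7 = 7$)
$n{\left(T \right)} = 3 T$ ($n{\left(T \right)} = 4 T - T = 3 T$)
$U{\left(Q \right)} = -15$ ($U{\left(Q \right)} = 3 \left(-5\right) = -15$)
$\frac{U{\left(P \right)}}{m{\left(u{\left(-2,11 \right)} \right)}} = - \frac{15}{204} = \left(-15\right) \frac{1}{204} = - \frac{5}{68}$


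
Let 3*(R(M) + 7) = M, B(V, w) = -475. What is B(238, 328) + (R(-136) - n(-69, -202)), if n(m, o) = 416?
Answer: -2830/3 ≈ -943.33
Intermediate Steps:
R(M) = -7 + M/3
B(238, 328) + (R(-136) - n(-69, -202)) = -475 + ((-7 + (⅓)*(-136)) - 1*416) = -475 + ((-7 - 136/3) - 416) = -475 + (-157/3 - 416) = -475 - 1405/3 = -2830/3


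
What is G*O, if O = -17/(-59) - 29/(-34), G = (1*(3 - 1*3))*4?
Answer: 0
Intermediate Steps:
G = 0 (G = (1*(3 - 3))*4 = (1*0)*4 = 0*4 = 0)
O = 2289/2006 (O = -17*(-1/59) - 29*(-1/34) = 17/59 + 29/34 = 2289/2006 ≈ 1.1411)
G*O = 0*(2289/2006) = 0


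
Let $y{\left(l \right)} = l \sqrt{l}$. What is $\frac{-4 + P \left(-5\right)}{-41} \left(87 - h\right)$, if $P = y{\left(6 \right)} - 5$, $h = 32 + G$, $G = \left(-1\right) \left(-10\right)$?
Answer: $- \frac{945}{41} + \frac{1350 \sqrt{6}}{41} \approx 57.605$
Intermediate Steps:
$G = 10$
$y{\left(l \right)} = l^{\frac{3}{2}}$
$h = 42$ ($h = 32 + 10 = 42$)
$P = -5 + 6 \sqrt{6}$ ($P = 6^{\frac{3}{2}} - 5 = 6 \sqrt{6} - 5 = -5 + 6 \sqrt{6} \approx 9.6969$)
$\frac{-4 + P \left(-5\right)}{-41} \left(87 - h\right) = \frac{-4 + \left(-5 + 6 \sqrt{6}\right) \left(-5\right)}{-41} \left(87 - 42\right) = \left(-4 + \left(25 - 30 \sqrt{6}\right)\right) \left(- \frac{1}{41}\right) \left(87 - 42\right) = \left(21 - 30 \sqrt{6}\right) \left(- \frac{1}{41}\right) 45 = \left(- \frac{21}{41} + \frac{30 \sqrt{6}}{41}\right) 45 = - \frac{945}{41} + \frac{1350 \sqrt{6}}{41}$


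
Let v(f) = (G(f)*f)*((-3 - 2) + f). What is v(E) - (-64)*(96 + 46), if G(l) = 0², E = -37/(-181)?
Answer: 9088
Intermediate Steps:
E = 37/181 (E = -37*(-1/181) = 37/181 ≈ 0.20442)
G(l) = 0
v(f) = 0 (v(f) = (0*f)*((-3 - 2) + f) = 0*(-5 + f) = 0)
v(E) - (-64)*(96 + 46) = 0 - (-64)*(96 + 46) = 0 - (-64)*142 = 0 - 1*(-9088) = 0 + 9088 = 9088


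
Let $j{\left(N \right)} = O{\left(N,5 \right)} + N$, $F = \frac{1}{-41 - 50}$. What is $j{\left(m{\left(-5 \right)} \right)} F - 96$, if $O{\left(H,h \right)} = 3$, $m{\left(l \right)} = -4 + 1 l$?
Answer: $- \frac{8730}{91} \approx -95.934$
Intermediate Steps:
$F = - \frac{1}{91}$ ($F = \frac{1}{-91} = - \frac{1}{91} \approx -0.010989$)
$m{\left(l \right)} = -4 + l$
$j{\left(N \right)} = 3 + N$
$j{\left(m{\left(-5 \right)} \right)} F - 96 = \left(3 - 9\right) \left(- \frac{1}{91}\right) - 96 = \left(-6\right) \left(- \frac{1}{91}\right) - 96 = \frac{6}{91} - 96 = - \frac{8730}{91}$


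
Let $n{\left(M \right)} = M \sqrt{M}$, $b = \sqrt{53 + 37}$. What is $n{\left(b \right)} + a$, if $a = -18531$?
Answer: $-18531 + 3 \sqrt{3} \cdot 10^{\frac{3}{4}} \approx -18502.0$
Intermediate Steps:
$b = 3 \sqrt{10}$ ($b = \sqrt{90} = 3 \sqrt{10} \approx 9.4868$)
$n{\left(M \right)} = M^{\frac{3}{2}}$
$n{\left(b \right)} + a = \left(3 \sqrt{10}\right)^{\frac{3}{2}} - 18531 = 3 \sqrt{3} \cdot 10^{\frac{3}{4}} - 18531 = -18531 + 3 \sqrt{3} \cdot 10^{\frac{3}{4}}$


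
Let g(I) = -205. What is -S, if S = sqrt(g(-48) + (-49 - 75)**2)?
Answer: -sqrt(15171) ≈ -123.17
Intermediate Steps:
S = sqrt(15171) (S = sqrt(-205 + (-49 - 75)**2) = sqrt(-205 + (-124)**2) = sqrt(-205 + 15376) = sqrt(15171) ≈ 123.17)
-S = -sqrt(15171)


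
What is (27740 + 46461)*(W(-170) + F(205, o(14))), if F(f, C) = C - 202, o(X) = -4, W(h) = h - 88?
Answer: -34429264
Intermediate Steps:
W(h) = -88 + h
F(f, C) = -202 + C
(27740 + 46461)*(W(-170) + F(205, o(14))) = (27740 + 46461)*((-88 - 170) + (-202 - 4)) = 74201*(-258 - 206) = 74201*(-464) = -34429264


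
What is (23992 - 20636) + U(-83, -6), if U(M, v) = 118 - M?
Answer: 3557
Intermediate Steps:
(23992 - 20636) + U(-83, -6) = (23992 - 20636) + (118 - 1*(-83)) = 3356 + (118 + 83) = 3356 + 201 = 3557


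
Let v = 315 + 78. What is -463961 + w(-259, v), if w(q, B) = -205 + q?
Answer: -464425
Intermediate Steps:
v = 393
-463961 + w(-259, v) = -463961 + (-205 - 259) = -463961 - 464 = -464425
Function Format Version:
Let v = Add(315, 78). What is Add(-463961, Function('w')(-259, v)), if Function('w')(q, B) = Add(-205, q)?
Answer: -464425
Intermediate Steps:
v = 393
Add(-463961, Function('w')(-259, v)) = Add(-463961, Add(-205, -259)) = Add(-463961, -464) = -464425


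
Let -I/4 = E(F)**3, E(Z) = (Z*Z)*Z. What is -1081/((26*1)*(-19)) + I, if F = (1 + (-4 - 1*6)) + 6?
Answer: 38894689/494 ≈ 78734.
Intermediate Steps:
F = -3 (F = (1 + (-4 - 6)) + 6 = (1 - 10) + 6 = -9 + 6 = -3)
E(Z) = Z**3 (E(Z) = Z**2*Z = Z**3)
I = 78732 (I = -4*((-3)**3)**3 = -4*(-27)**3 = -4*(-19683) = 78732)
-1081/((26*1)*(-19)) + I = -1081/((26*1)*(-19)) + 78732 = -1081/(26*(-19)) + 78732 = -1081/(-494) + 78732 = -1081*(-1/494) + 78732 = 1081/494 + 78732 = 38894689/494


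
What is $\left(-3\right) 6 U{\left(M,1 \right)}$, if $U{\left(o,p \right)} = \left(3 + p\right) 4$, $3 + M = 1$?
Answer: $-288$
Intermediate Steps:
$M = -2$ ($M = -3 + 1 = -2$)
$U{\left(o,p \right)} = 12 + 4 p$
$\left(-3\right) 6 U{\left(M,1 \right)} = \left(-3\right) 6 \left(12 + 4 \cdot 1\right) = - 18 \left(12 + 4\right) = \left(-18\right) 16 = -288$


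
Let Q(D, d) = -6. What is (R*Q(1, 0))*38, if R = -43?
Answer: 9804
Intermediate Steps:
(R*Q(1, 0))*38 = -43*(-6)*38 = 258*38 = 9804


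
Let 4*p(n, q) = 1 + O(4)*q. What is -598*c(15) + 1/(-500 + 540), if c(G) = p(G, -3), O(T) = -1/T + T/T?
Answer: 1869/10 ≈ 186.90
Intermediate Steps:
O(T) = 1 - 1/T (O(T) = -1/T + 1 = 1 - 1/T)
p(n, q) = ¼ + 3*q/16 (p(n, q) = (1 + ((-1 + 4)/4)*q)/4 = (1 + ((¼)*3)*q)/4 = (1 + 3*q/4)/4 = ¼ + 3*q/16)
c(G) = -5/16 (c(G) = ¼ + (3/16)*(-3) = ¼ - 9/16 = -5/16)
-598*c(15) + 1/(-500 + 540) = -598*(-5/16) + 1/(-500 + 540) = 1495/8 + 1/40 = 1869/10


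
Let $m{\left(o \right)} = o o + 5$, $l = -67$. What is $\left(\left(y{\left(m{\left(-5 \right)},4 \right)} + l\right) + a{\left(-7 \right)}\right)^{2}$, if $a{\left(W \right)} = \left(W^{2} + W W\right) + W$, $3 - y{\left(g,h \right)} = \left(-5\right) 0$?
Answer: $729$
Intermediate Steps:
$m{\left(o \right)} = 5 + o^{2}$ ($m{\left(o \right)} = o^{2} + 5 = 5 + o^{2}$)
$y{\left(g,h \right)} = 3$ ($y{\left(g,h \right)} = 3 - \left(-5\right) 0 = 3 - 0 = 3 + 0 = 3$)
$a{\left(W \right)} = W + 2 W^{2}$ ($a{\left(W \right)} = \left(W^{2} + W^{2}\right) + W = 2 W^{2} + W = W + 2 W^{2}$)
$\left(\left(y{\left(m{\left(-5 \right)},4 \right)} + l\right) + a{\left(-7 \right)}\right)^{2} = \left(\left(3 - 67\right) - 7 \left(1 + 2 \left(-7\right)\right)\right)^{2} = \left(-64 - 7 \left(1 - 14\right)\right)^{2} = \left(-64 - -91\right)^{2} = \left(-64 + 91\right)^{2} = 27^{2} = 729$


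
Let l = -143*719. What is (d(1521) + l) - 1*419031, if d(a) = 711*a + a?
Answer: 561104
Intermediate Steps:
d(a) = 712*a
l = -102817
(d(1521) + l) - 1*419031 = (712*1521 - 102817) - 1*419031 = (1082952 - 102817) - 419031 = 980135 - 419031 = 561104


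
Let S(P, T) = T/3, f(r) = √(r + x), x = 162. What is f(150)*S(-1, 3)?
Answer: 2*√78 ≈ 17.664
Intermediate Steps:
f(r) = √(162 + r) (f(r) = √(r + 162) = √(162 + r))
S(P, T) = T/3 (S(P, T) = T*(⅓) = T/3)
f(150)*S(-1, 3) = √(162 + 150)*((⅓)*3) = √312*1 = (2*√78)*1 = 2*√78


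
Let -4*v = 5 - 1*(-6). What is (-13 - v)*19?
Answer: -779/4 ≈ -194.75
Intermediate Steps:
v = -11/4 (v = -(5 - 1*(-6))/4 = -(5 + 6)/4 = -¼*11 = -11/4 ≈ -2.7500)
(-13 - v)*19 = (-13 - 1*(-11/4))*19 = (-13 + 11/4)*19 = -41/4*19 = -779/4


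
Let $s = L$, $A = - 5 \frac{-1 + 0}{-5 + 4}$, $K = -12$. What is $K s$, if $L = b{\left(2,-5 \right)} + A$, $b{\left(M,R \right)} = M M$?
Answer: $12$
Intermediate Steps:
$b{\left(M,R \right)} = M^{2}$
$A = -5$ ($A = - 5 \left(- \frac{1}{-1}\right) = - 5 \left(\left(-1\right) \left(-1\right)\right) = \left(-5\right) 1 = -5$)
$L = -1$ ($L = 2^{2} - 5 = 4 - 5 = -1$)
$s = -1$
$K s = \left(-12\right) \left(-1\right) = 12$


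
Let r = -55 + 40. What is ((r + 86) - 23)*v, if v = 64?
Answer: 3072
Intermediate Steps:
r = -15
((r + 86) - 23)*v = ((-15 + 86) - 23)*64 = (71 - 23)*64 = 48*64 = 3072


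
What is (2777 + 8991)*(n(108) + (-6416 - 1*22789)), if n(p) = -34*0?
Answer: -343684440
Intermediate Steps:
n(p) = 0
(2777 + 8991)*(n(108) + (-6416 - 1*22789)) = (2777 + 8991)*(0 + (-6416 - 1*22789)) = 11768*(0 + (-6416 - 22789)) = 11768*(0 - 29205) = 11768*(-29205) = -343684440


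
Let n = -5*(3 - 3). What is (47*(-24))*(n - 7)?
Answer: 7896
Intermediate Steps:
n = 0 (n = -5*0 = 0)
(47*(-24))*(n - 7) = (47*(-24))*(0 - 7) = -1128*(-7) = 7896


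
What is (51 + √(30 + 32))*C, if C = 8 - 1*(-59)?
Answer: 3417 + 67*√62 ≈ 3944.6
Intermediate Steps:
C = 67 (C = 8 + 59 = 67)
(51 + √(30 + 32))*C = (51 + √(30 + 32))*67 = (51 + √62)*67 = 3417 + 67*√62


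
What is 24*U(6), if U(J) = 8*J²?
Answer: 6912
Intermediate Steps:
24*U(6) = 24*(8*6²) = 24*(8*36) = 24*288 = 6912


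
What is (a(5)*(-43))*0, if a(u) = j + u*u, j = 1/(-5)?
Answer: 0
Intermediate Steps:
j = -⅕ ≈ -0.20000
a(u) = -⅕ + u² (a(u) = -⅕ + u*u = -⅕ + u²)
(a(5)*(-43))*0 = ((-⅕ + 5²)*(-43))*0 = ((-⅕ + 25)*(-43))*0 = ((124/5)*(-43))*0 = -5332/5*0 = 0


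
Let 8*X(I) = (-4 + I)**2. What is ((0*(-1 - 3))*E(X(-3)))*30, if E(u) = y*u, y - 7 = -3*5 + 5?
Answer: 0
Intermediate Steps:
y = -3 (y = 7 + (-3*5 + 5) = 7 + (-15 + 5) = 7 - 10 = -3)
X(I) = (-4 + I)**2/8
E(u) = -3*u
((0*(-1 - 3))*E(X(-3)))*30 = ((0*(-1 - 3))*(-3*(-4 - 3)**2/8))*30 = ((0*(-4))*(-3*(-7)**2/8))*30 = (0*(-3*49/8))*30 = (0*(-147/8))*30 = 0*30 = 0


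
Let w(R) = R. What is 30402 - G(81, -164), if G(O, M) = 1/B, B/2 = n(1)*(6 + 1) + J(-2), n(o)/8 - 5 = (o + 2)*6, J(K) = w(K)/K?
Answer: 78376355/2578 ≈ 30402.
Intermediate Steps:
J(K) = 1 (J(K) = K/K = 1)
n(o) = 136 + 48*o (n(o) = 40 + 8*((o + 2)*6) = 40 + 8*((2 + o)*6) = 40 + 8*(12 + 6*o) = 40 + (96 + 48*o) = 136 + 48*o)
B = 2578 (B = 2*((136 + 48*1)*(6 + 1) + 1) = 2*((136 + 48)*7 + 1) = 2*(184*7 + 1) = 2*(1288 + 1) = 2*1289 = 2578)
G(O, M) = 1/2578
30402 - G(81, -164) = 30402 - 1*1/2578 = 30402 - 1/2578 = 78376355/2578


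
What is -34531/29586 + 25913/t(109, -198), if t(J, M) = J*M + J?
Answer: -1508146181/635300178 ≈ -2.3739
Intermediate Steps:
t(J, M) = J + J*M
-34531/29586 + 25913/t(109, -198) = -34531/29586 + 25913/((109*(1 - 198))) = -34531*1/29586 + 25913/((109*(-197))) = -34531/29586 + 25913/(-21473) = -34531/29586 + 25913*(-1/21473) = -34531/29586 - 25913/21473 = -1508146181/635300178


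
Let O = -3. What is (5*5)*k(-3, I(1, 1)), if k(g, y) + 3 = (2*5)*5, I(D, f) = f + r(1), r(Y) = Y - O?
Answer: 1175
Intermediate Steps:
r(Y) = 3 + Y (r(Y) = Y - 1*(-3) = Y + 3 = 3 + Y)
I(D, f) = 4 + f (I(D, f) = f + (3 + 1) = f + 4 = 4 + f)
k(g, y) = 47 (k(g, y) = -3 + (2*5)*5 = -3 + 10*5 = -3 + 50 = 47)
(5*5)*k(-3, I(1, 1)) = (5*5)*47 = 25*47 = 1175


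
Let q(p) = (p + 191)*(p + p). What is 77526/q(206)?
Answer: 38763/81782 ≈ 0.47398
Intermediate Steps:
q(p) = 2*p*(191 + p) (q(p) = (191 + p)*(2*p) = 2*p*(191 + p))
77526/q(206) = 77526/((2*206*(191 + 206))) = 77526/((2*206*397)) = 77526/163564 = 77526*(1/163564) = 38763/81782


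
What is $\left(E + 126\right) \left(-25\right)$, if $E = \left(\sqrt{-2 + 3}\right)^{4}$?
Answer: $-3175$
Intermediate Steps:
$E = 1$ ($E = \left(\sqrt{1}\right)^{4} = 1^{4} = 1$)
$\left(E + 126\right) \left(-25\right) = \left(1 + 126\right) \left(-25\right) = 127 \left(-25\right) = -3175$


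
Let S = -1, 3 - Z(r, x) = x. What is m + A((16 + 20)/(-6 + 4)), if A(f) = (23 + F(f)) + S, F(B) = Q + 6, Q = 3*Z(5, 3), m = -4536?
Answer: -4508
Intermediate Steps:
Z(r, x) = 3 - x
Q = 0 (Q = 3*(3 - 1*3) = 3*(3 - 3) = 3*0 = 0)
F(B) = 6 (F(B) = 0 + 6 = 6)
A(f) = 28 (A(f) = (23 + 6) - 1 = 29 - 1 = 28)
m + A((16 + 20)/(-6 + 4)) = -4536 + 28 = -4508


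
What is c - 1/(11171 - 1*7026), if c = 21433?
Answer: 88839784/4145 ≈ 21433.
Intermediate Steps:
c - 1/(11171 - 1*7026) = 21433 - 1/(11171 - 1*7026) = 21433 - 1/(11171 - 7026) = 21433 - 1/4145 = 88839784/4145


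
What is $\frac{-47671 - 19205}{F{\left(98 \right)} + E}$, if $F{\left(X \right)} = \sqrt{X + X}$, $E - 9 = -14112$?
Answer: $\frac{66876}{14089} \approx 4.7467$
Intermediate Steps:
$E = -14103$ ($E = 9 - 14112 = -14103$)
$F{\left(X \right)} = \sqrt{2} \sqrt{X}$ ($F{\left(X \right)} = \sqrt{2 X} = \sqrt{2} \sqrt{X}$)
$\frac{-47671 - 19205}{F{\left(98 \right)} + E} = \frac{-47671 - 19205}{\sqrt{2} \sqrt{98} - 14103} = - \frac{66876}{\sqrt{2} \cdot 7 \sqrt{2} - 14103} = - \frac{66876}{14 - 14103} = - \frac{66876}{-14089} = \left(-66876\right) \left(- \frac{1}{14089}\right) = \frac{66876}{14089}$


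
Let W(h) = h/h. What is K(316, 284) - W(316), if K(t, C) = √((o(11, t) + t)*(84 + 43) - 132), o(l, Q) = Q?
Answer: -1 + 2*√20033 ≈ 282.08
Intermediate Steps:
W(h) = 1
K(t, C) = √(-132 + 254*t) (K(t, C) = √((t + t)*(84 + 43) - 132) = √((2*t)*127 - 132) = √(254*t - 132) = √(-132 + 254*t))
K(316, 284) - W(316) = √(-132 + 254*316) - 1*1 = √(-132 + 80264) - 1 = √80132 - 1 = 2*√20033 - 1 = -1 + 2*√20033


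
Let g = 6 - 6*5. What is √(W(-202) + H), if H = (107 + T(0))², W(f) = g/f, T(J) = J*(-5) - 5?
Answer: 8*√1658319/101 ≈ 102.00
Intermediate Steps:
g = -24 (g = 6 - 30 = -24)
T(J) = -5 - 5*J (T(J) = -5*J - 5 = -5 - 5*J)
W(f) = -24/f
H = 10404 (H = (107 + (-5 - 5*0))² = (107 + (-5 + 0))² = (107 - 5)² = 102² = 10404)
√(W(-202) + H) = √(-24/(-202) + 10404) = √(-24*(-1/202) + 10404) = √(12/101 + 10404) = √(1050816/101) = 8*√1658319/101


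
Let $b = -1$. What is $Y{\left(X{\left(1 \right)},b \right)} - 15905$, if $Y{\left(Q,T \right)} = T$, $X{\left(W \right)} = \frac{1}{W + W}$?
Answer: $-15906$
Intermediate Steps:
$X{\left(W \right)} = \frac{1}{2 W}$
$Y{\left(X{\left(1 \right)},b \right)} - 15905 = -1 - 15905 = -15906$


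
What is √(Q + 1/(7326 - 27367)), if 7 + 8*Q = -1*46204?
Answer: I*√757561791062/11452 ≈ 76.002*I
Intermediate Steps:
Q = -46211/8 (Q = -7/8 + (-1*46204)/8 = -7/8 + (⅛)*(-46204) = -7/8 - 11551/2 = -46211/8 ≈ -5776.4)
√(Q + 1/(7326 - 27367)) = √(-46211/8 + 1/(7326 - 27367)) = √(-46211/8 + 1/(-20041)) = √(-46211/8 - 1/20041) = √(-926114659/160328) = I*√757561791062/11452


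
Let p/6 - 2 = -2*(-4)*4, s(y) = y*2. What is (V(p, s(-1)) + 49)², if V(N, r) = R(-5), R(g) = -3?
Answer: 2116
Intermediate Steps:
s(y) = 2*y
p = 204 (p = 12 + 6*(-2*(-4)*4) = 12 + 6*(8*4) = 12 + 6*32 = 12 + 192 = 204)
V(N, r) = -3
(V(p, s(-1)) + 49)² = (-3 + 49)² = 46² = 2116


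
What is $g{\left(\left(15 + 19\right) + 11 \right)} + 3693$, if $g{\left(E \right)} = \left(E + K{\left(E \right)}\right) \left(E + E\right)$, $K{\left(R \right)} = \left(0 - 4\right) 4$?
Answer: $6303$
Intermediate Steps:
$K{\left(R \right)} = -16$ ($K{\left(R \right)} = \left(-4\right) 4 = -16$)
$g{\left(E \right)} = 2 E \left(-16 + E\right)$ ($g{\left(E \right)} = \left(E - 16\right) \left(E + E\right) = \left(-16 + E\right) 2 E = 2 E \left(-16 + E\right)$)
$g{\left(\left(15 + 19\right) + 11 \right)} + 3693 = 2 \left(\left(15 + 19\right) + 11\right) \left(-16 + \left(\left(15 + 19\right) + 11\right)\right) + 3693 = 2 \left(34 + 11\right) \left(-16 + \left(34 + 11\right)\right) + 3693 = 2 \cdot 45 \left(-16 + 45\right) + 3693 = 2 \cdot 45 \cdot 29 + 3693 = 2610 + 3693 = 6303$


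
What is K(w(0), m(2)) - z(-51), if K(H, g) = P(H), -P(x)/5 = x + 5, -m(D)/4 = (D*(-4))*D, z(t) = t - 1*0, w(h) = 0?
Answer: 26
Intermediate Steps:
z(t) = t (z(t) = t + 0 = t)
m(D) = 16*D² (m(D) = -4*D*(-4)*D = -4*(-4*D)*D = -(-16)*D² = 16*D²)
P(x) = -25 - 5*x (P(x) = -5*(x + 5) = -5*(5 + x) = -25 - 5*x)
K(H, g) = -25 - 5*H
K(w(0), m(2)) - z(-51) = (-25 - 5*0) - 1*(-51) = (-25 + 0) + 51 = -25 + 51 = 26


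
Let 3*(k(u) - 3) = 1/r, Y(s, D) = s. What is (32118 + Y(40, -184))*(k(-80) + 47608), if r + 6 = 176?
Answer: 390424023269/255 ≈ 1.5311e+9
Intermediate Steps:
r = 170 (r = -6 + 176 = 170)
k(u) = 1531/510 (k(u) = 3 + (⅓)/170 = 3 + (⅓)*(1/170) = 3 + 1/510 = 1531/510)
(32118 + Y(40, -184))*(k(-80) + 47608) = (32118 + 40)*(1531/510 + 47608) = 32158*(24281611/510) = 390424023269/255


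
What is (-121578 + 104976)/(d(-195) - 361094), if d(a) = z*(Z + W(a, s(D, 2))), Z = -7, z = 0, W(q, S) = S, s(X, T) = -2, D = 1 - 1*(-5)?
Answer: 8301/180547 ≈ 0.045977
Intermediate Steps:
D = 6 (D = 1 + 5 = 6)
d(a) = 0 (d(a) = 0*(-7 - 2) = 0*(-9) = 0)
(-121578 + 104976)/(d(-195) - 361094) = (-121578 + 104976)/(0 - 361094) = -16602/(-361094) = -16602*(-1/361094) = 8301/180547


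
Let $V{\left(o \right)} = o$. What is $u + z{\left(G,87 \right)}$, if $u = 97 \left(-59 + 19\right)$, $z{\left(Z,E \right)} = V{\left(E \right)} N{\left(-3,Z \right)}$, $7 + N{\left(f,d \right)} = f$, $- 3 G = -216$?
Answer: $-4750$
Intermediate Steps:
$G = 72$ ($G = \left(- \frac{1}{3}\right) \left(-216\right) = 72$)
$N{\left(f,d \right)} = -7 + f$
$z{\left(Z,E \right)} = - 10 E$ ($z{\left(Z,E \right)} = E \left(-7 - 3\right) = E \left(-10\right) = - 10 E$)
$u = -3880$ ($u = 97 \left(-40\right) = -3880$)
$u + z{\left(G,87 \right)} = -3880 - 870 = -4750$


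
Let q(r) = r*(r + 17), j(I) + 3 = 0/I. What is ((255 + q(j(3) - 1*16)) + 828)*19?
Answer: 21299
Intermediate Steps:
j(I) = -3 (j(I) = -3 + 0/I = -3 + 0 = -3)
q(r) = r*(17 + r)
((255 + q(j(3) - 1*16)) + 828)*19 = ((255 + (-3 - 1*16)*(17 + (-3 - 1*16))) + 828)*19 = ((255 + (-3 - 16)*(17 + (-3 - 16))) + 828)*19 = ((255 - 19*(17 - 19)) + 828)*19 = ((255 - 19*(-2)) + 828)*19 = ((255 + 38) + 828)*19 = (293 + 828)*19 = 1121*19 = 21299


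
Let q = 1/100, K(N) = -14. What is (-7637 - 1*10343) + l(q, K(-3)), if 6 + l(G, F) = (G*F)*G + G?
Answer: -89929957/5000 ≈ -17986.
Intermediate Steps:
q = 1/100 ≈ 0.010000
l(G, F) = -6 + G + F*G**2 (l(G, F) = -6 + ((G*F)*G + G) = -6 + ((F*G)*G + G) = -6 + (F*G**2 + G) = -6 + (G + F*G**2) = -6 + G + F*G**2)
(-7637 - 1*10343) + l(q, K(-3)) = (-7637 - 1*10343) + (-6 + 1/100 - 14*(1/100)**2) = (-7637 - 10343) + (-6 + 1/100 - 14*1/10000) = -17980 + (-6 + 1/100 - 7/5000) = -17980 - 29957/5000 = -89929957/5000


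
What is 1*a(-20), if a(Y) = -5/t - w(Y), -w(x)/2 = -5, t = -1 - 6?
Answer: -65/7 ≈ -9.2857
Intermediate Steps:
t = -7
w(x) = 10 (w(x) = -2*(-5) = 10)
a(Y) = -65/7 (a(Y) = -5/(-7) - 1*10 = -5*(-⅐) - 10 = 5/7 - 10 = -65/7)
1*a(-20) = 1*(-65/7) = -65/7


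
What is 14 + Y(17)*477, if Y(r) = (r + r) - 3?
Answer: 14801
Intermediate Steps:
Y(r) = -3 + 2*r (Y(r) = 2*r - 3 = -3 + 2*r)
14 + Y(17)*477 = 14 + (-3 + 2*17)*477 = 14 + (-3 + 34)*477 = 14 + 31*477 = 14 + 14787 = 14801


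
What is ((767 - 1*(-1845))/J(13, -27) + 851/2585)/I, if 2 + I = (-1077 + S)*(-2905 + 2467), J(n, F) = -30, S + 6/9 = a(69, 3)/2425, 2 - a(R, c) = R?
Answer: -326234765/1775380294446 ≈ -0.00018375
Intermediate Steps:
a(R, c) = 2 - R
S = -5051/7275 (S = -⅔ + (2 - 1*69)/2425 = -⅔ + (2 - 69)*(1/2425) = -⅔ - 67*1/2425 = -⅔ - 67/2425 = -5051/7275 ≈ -0.69430)
I = 1144668146/2425 (I = -2 + (-1077 - 5051/7275)*(-2905 + 2467) = -2 - 7840226/7275*(-438) = -2 + 1144672996/2425 = 1144668146/2425 ≈ 4.7203e+5)
((767 - 1*(-1845))/J(13, -27) + 851/2585)/I = ((767 - 1*(-1845))/(-30) + 851/2585)/(1144668146/2425) = ((767 + 1845)*(-1/30) + 851*(1/2585))*(2425/1144668146) = (2612*(-1/30) + 851/2585)*(2425/1144668146) = (-1306/15 + 851/2585)*(2425/1144668146) = -672649/7755*2425/1144668146 = -326234765/1775380294446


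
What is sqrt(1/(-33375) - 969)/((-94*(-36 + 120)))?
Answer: -I*sqrt(10793600490)/26352900 ≈ -0.0039423*I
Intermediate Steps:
sqrt(1/(-33375) - 969)/((-94*(-36 + 120))) = sqrt(-1/33375 - 969)/((-94*84)) = sqrt(-32340376/33375)/(-7896) = (2*I*sqrt(10793600490)/6675)*(-1/7896) = -I*sqrt(10793600490)/26352900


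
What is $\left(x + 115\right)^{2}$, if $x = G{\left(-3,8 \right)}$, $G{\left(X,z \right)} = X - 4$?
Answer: $11664$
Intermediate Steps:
$G{\left(X,z \right)} = -4 + X$
$x = -7$ ($x = -4 - 3 = -7$)
$\left(x + 115\right)^{2} = \left(-7 + 115\right)^{2} = 108^{2} = 11664$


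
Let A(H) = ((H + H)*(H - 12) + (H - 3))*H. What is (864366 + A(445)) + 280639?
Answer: 172831345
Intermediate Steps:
A(H) = H*(-3 + H + 2*H*(-12 + H)) (A(H) = ((2*H)*(-12 + H) + (-3 + H))*H = (2*H*(-12 + H) + (-3 + H))*H = (-3 + H + 2*H*(-12 + H))*H = H*(-3 + H + 2*H*(-12 + H)))
(864366 + A(445)) + 280639 = (864366 + 445*(-3 - 23*445 + 2*445²)) + 280639 = (864366 + 445*(-3 - 10235 + 2*198025)) + 280639 = (864366 + 445*(-3 - 10235 + 396050)) + 280639 = (864366 + 445*385812) + 280639 = (864366 + 171686340) + 280639 = 172550706 + 280639 = 172831345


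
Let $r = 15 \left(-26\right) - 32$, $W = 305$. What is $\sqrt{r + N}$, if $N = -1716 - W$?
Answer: $i \sqrt{2443} \approx 49.427 i$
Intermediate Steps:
$r = -422$ ($r = -390 - 32 = -422$)
$N = -2021$ ($N = -1716 - 305 = -2021$)
$\sqrt{r + N} = \sqrt{-422 - 2021} = \sqrt{-2443} = i \sqrt{2443}$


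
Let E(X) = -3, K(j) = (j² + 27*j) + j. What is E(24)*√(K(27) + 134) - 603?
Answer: -603 - 3*√1619 ≈ -723.71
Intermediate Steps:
K(j) = j² + 28*j
E(24)*√(K(27) + 134) - 603 = -3*√(27*(28 + 27) + 134) - 603 = -3*√(27*55 + 134) - 603 = -3*√(1485 + 134) - 603 = -3*√1619 - 603 = -603 - 3*√1619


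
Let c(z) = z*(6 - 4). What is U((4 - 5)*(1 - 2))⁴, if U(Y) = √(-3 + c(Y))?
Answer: 1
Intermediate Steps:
c(z) = 2*z (c(z) = z*2 = 2*z)
U(Y) = √(-3 + 2*Y)
U((4 - 5)*(1 - 2))⁴ = (√(-3 + 2*((4 - 5)*(1 - 2))))⁴ = (√(-3 + 2*(-1*(-1))))⁴ = (√(-3 + 2*1))⁴ = (√(-3 + 2))⁴ = (√(-1))⁴ = I⁴ = 1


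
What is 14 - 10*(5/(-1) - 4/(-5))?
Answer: 56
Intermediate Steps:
14 - 10*(5/(-1) - 4/(-5)) = 14 - 10*(5*(-1) - 4*(-1/5)) = 14 - 10*(-5 + 4/5) = 14 - 10*(-21/5) = 14 + 42 = 56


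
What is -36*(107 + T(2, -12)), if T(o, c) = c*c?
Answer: -9036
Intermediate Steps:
T(o, c) = c**2
-36*(107 + T(2, -12)) = -36*(107 + (-12)**2) = -36*(107 + 144) = -36*251 = -9036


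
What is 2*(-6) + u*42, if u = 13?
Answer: 534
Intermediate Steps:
2*(-6) + u*42 = 2*(-6) + 13*42 = -12 + 546 = 534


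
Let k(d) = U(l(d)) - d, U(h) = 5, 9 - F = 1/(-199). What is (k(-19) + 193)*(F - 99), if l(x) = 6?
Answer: -3886253/199 ≈ -19529.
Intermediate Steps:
F = 1792/199 (F = 9 - 1/(-199) = 9 - 1*(-1/199) = 9 + 1/199 = 1792/199 ≈ 9.0050)
k(d) = 5 - d
(k(-19) + 193)*(F - 99) = ((5 - 1*(-19)) + 193)*(1792/199 - 99) = ((5 + 19) + 193)*(-17909/199) = (24 + 193)*(-17909/199) = 217*(-17909/199) = -3886253/199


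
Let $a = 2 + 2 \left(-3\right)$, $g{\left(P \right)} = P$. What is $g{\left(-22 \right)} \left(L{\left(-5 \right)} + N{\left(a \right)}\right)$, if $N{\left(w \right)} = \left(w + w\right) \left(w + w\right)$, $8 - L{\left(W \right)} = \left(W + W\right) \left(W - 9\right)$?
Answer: $1496$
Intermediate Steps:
$L{\left(W \right)} = 8 - 2 W \left(-9 + W\right)$ ($L{\left(W \right)} = 8 - \left(W + W\right) \left(W - 9\right) = 8 - 2 W \left(-9 + W\right)$)
$a = -4$ ($a = 2 - 6 = -4$)
$N{\left(w \right)} = 4 w^{2}$ ($N{\left(w \right)} = 2 w 2 w = 4 w^{2}$)
$g{\left(-22 \right)} \left(L{\left(-5 \right)} + N{\left(a \right)}\right) = - 22 \left(\left(8 - 2 \left(-5\right)^{2} + 18 \left(-5\right)\right) + 4 \left(-4\right)^{2}\right) = - 22 \left(\left(8 - 50 - 90\right) + 4 \cdot 16\right) = - 22 \left(\left(8 - 50 - 90\right) + 64\right) = - 22 \left(-132 + 64\right) = \left(-22\right) \left(-68\right) = 1496$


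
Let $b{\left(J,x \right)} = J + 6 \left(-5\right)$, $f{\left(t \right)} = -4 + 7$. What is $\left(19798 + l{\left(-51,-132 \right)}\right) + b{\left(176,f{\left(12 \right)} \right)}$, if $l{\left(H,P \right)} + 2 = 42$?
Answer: $19984$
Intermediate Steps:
$f{\left(t \right)} = 3$
$b{\left(J,x \right)} = -30 + J$ ($b{\left(J,x \right)} = J - 30 = -30 + J$)
$l{\left(H,P \right)} = 40$ ($l{\left(H,P \right)} = -2 + 42 = 40$)
$\left(19798 + l{\left(-51,-132 \right)}\right) + b{\left(176,f{\left(12 \right)} \right)} = \left(19798 + 40\right) + \left(-30 + 176\right) = 19838 + 146 = 19984$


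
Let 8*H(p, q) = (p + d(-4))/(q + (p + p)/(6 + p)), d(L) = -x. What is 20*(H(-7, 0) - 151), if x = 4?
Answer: -84615/28 ≈ -3022.0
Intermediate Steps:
d(L) = -4 (d(L) = -1*4 = -4)
H(p, q) = (-4 + p)/(8*(q + 2*p/(6 + p))) (H(p, q) = ((p - 4)/(q + (p + p)/(6 + p)))/8 = ((-4 + p)/(q + (2*p)/(6 + p)))/8 = ((-4 + p)/(q + 2*p/(6 + p)))/8 = (-4 + p)/(8*(q + 2*p/(6 + p))))
20*(H(-7, 0) - 151) = 20*((-24 + (-7)**2 + 2*(-7))/(8*(2*(-7) + 6*0 - 7*0)) - 151) = 20*((-24 + 49 - 14)/(8*(-14 + 0 + 0)) - 151) = 20*((1/8)*11/(-14) - 151) = 20*((1/8)*(-1/14)*11 - 151) = 20*(-11/112 - 151) = 20*(-16923/112) = -84615/28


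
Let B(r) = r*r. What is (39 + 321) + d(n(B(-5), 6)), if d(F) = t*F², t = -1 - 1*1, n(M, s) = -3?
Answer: 342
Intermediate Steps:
B(r) = r²
t = -2 (t = -1 - 1 = -2)
d(F) = -2*F²
(39 + 321) + d(n(B(-5), 6)) = (39 + 321) - 2*(-3)² = 360 - 2*9 = 360 - 18 = 342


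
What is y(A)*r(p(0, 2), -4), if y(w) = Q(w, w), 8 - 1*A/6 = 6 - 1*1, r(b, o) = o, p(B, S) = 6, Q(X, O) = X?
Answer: -72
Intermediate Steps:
A = 18 (A = 48 - 6*(6 - 1*1) = 48 - 6*(6 - 1) = 48 - 6*5 = 48 - 30 = 18)
y(w) = w
y(A)*r(p(0, 2), -4) = 18*(-4) = -72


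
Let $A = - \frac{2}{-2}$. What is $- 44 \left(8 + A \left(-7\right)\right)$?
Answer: $-44$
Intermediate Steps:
$A = 1$ ($A = \left(-2\right) \left(- \frac{1}{2}\right) = 1$)
$- 44 \left(8 + A \left(-7\right)\right) = - 44 \left(8 + 1 \left(-7\right)\right) = - 44 \left(8 - 7\right) = \left(-44\right) 1 = -44$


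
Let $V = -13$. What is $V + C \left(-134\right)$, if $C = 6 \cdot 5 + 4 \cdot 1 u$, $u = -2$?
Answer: $-2961$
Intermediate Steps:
$C = 22$ ($C = 6 \cdot 5 + 4 \cdot 1 \left(-2\right) = 30 + 4 \left(-2\right) = 30 - 8 = 22$)
$V + C \left(-134\right) = -13 + 22 \left(-134\right) = -13 - 2948 = -2961$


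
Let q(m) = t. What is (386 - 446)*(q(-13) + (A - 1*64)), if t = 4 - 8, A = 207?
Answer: -8340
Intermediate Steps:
t = -4
q(m) = -4
(386 - 446)*(q(-13) + (A - 1*64)) = (386 - 446)*(-4 + (207 - 1*64)) = -60*(-4 + (207 - 64)) = -60*(-4 + 143) = -60*139 = -8340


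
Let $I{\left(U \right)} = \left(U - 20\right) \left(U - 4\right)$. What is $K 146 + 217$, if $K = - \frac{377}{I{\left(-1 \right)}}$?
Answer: $- \frac{32257}{105} \approx -307.21$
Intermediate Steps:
$I{\left(U \right)} = \left(-20 + U\right) \left(-4 + U\right)$
$K = - \frac{377}{105}$ ($K = - \frac{377}{80 + \left(-1\right)^{2} - -24} = - \frac{377}{80 + 1 + 24} = - \frac{377}{105} \approx -3.5905$)
$K 146 + 217 = \left(- \frac{377}{105}\right) 146 + 217 = - \frac{55042}{105} + 217 = - \frac{32257}{105}$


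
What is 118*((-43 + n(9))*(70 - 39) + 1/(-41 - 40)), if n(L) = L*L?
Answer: 11259206/81 ≈ 1.3900e+5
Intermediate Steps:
n(L) = L**2
118*((-43 + n(9))*(70 - 39) + 1/(-41 - 40)) = 118*((-43 + 9**2)*(70 - 39) + 1/(-41 - 40)) = 118*((-43 + 81)*31 + 1/(-81)) = 118*(38*31 - 1/81) = 118*(1178 - 1/81) = 118*(95417/81) = 11259206/81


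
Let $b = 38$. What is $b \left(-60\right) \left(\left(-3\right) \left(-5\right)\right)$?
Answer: $-34200$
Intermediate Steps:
$b \left(-60\right) \left(\left(-3\right) \left(-5\right)\right) = 38 \left(-60\right) \left(\left(-3\right) \left(-5\right)\right) = \left(-2280\right) 15 = -34200$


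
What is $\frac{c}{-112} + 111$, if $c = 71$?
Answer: $\frac{12361}{112} \approx 110.37$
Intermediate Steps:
$\frac{c}{-112} + 111 = \frac{1}{-112} \cdot 71 + 111 = \left(- \frac{1}{112}\right) 71 + 111 = - \frac{71}{112} + 111 = \frac{12361}{112}$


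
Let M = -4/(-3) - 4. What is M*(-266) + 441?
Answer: 3451/3 ≈ 1150.3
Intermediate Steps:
M = -8/3 (M = -4*(-1)/3 - 4 = -2*(-⅔) - 4 = 4/3 - 4 = -8/3 ≈ -2.6667)
M*(-266) + 441 = -8/3*(-266) + 441 = 2128/3 + 441 = 3451/3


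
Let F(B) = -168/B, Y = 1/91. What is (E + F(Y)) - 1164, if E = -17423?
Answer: -33875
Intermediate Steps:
Y = 1/91 ≈ 0.010989
(E + F(Y)) - 1164 = (-17423 - 168/1/91) - 1164 = (-17423 - 168*91) - 1164 = (-17423 - 15288) - 1164 = -32711 - 1164 = -33875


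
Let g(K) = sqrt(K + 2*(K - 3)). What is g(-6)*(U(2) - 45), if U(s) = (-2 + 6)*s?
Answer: -74*I*sqrt(6) ≈ -181.26*I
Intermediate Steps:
U(s) = 4*s
g(K) = sqrt(-6 + 3*K) (g(K) = sqrt(K + 2*(-3 + K)) = sqrt(K + (-6 + 2*K)) = sqrt(-6 + 3*K))
g(-6)*(U(2) - 45) = sqrt(-6 + 3*(-6))*(4*2 - 45) = sqrt(-6 - 18)*(8 - 45) = sqrt(-24)*(-37) = (2*I*sqrt(6))*(-37) = -74*I*sqrt(6)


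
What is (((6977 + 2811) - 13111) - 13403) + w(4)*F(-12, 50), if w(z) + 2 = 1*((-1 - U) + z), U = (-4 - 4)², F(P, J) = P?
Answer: -15970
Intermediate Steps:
U = 64 (U = (-8)² = 64)
w(z) = -67 + z (w(z) = -2 + 1*((-1 - 1*64) + z) = -2 + 1*((-1 - 64) + z) = -2 + 1*(-65 + z) = -2 + (-65 + z) = -67 + z)
(((6977 + 2811) - 13111) - 13403) + w(4)*F(-12, 50) = (((6977 + 2811) - 13111) - 13403) + (-67 + 4)*(-12) = ((9788 - 13111) - 13403) - 63*(-12) = (-3323 - 13403) + 756 = -16726 + 756 = -15970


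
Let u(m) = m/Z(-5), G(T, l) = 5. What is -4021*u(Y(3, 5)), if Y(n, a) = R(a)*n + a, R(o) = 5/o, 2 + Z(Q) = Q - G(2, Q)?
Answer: 8042/3 ≈ 2680.7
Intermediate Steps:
Z(Q) = -7 + Q (Z(Q) = -2 + (Q - 1*5) = -2 + (Q - 5) = -2 + (-5 + Q) = -7 + Q)
R(o) = 5/o
Y(n, a) = a + 5*n/a (Y(n, a) = (5/a)*n + a = 5*n/a + a = a + 5*n/a)
u(m) = -m/12 (u(m) = m/(-7 - 5) = m/(-12) = m*(-1/12) = -m/12)
-4021*u(Y(3, 5)) = -(-4021)*(5 + 5*3/5)/12 = -(-4021)*(5 + 5*3*(1/5))/12 = -(-4021)*(5 + 3)/12 = -(-4021)*8/12 = -4021*(-2/3) = 8042/3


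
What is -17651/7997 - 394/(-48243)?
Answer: -848386375/385799271 ≈ -2.1990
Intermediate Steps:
-17651/7997 - 394/(-48243) = -17651*1/7997 - 394*(-1/48243) = -17651/7997 + 394/48243 = -848386375/385799271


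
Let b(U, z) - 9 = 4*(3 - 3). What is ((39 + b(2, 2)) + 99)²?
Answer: 21609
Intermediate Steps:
b(U, z) = 9 (b(U, z) = 9 + 4*(3 - 3) = 9 + 4*0 = 9 + 0 = 9)
((39 + b(2, 2)) + 99)² = ((39 + 9) + 99)² = (48 + 99)² = 147² = 21609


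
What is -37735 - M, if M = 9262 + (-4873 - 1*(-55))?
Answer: -42179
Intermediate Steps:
M = 4444 (M = 9262 + (-4873 + 55) = 9262 - 4818 = 4444)
-37735 - M = -37735 - 1*4444 = -37735 - 4444 = -42179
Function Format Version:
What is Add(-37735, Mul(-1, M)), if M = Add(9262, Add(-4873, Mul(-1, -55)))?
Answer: -42179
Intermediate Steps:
M = 4444 (M = Add(9262, Add(-4873, 55)) = Add(9262, -4818) = 4444)
Add(-37735, Mul(-1, M)) = Add(-37735, Mul(-1, 4444)) = Add(-37735, -4444) = -42179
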